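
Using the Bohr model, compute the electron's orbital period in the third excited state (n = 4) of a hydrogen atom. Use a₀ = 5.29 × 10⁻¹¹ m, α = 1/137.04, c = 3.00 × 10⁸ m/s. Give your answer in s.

9.72 × 10⁻¹⁵ s

r = n²a₀/Z = 4²·5.29 × 10⁻¹¹/1 = 8.46 × 10⁻¹⁰ m
v = Zαc/n = 1·0.00730·3.00 × 10⁸/4 = 5.47 × 10⁵ m/s
T = 2πr/v = 9.72 × 10⁻¹⁵ s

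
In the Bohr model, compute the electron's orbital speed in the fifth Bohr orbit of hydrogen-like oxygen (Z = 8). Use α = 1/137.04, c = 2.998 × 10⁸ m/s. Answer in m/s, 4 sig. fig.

3.500 × 10⁶ m/s

v_n = Zαc/n = 8 × 0.007297 × 2.998 × 10⁸ / 5
    = 3.500 × 10⁶ m/s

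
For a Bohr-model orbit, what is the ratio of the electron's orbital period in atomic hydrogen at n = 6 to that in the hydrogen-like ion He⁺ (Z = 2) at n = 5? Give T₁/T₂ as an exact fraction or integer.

864/125

T ∝ Z^-2 · n^3
T₁/T₂ = (1/2)^-2 · (6/5)^3 = 864/125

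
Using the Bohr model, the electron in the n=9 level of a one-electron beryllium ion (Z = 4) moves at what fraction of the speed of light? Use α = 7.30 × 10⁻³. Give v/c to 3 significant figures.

v_n = Zαc/n, so v/c = Zα/n = 4 × 0.00730 / 9 = 0.00324

0.00324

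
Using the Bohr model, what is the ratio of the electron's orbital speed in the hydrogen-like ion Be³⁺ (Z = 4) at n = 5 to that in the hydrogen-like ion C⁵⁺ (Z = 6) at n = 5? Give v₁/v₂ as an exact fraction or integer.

2/3

v ∝ Z^1 · n^-1
v₁/v₂ = (4/6)^1 · (5/5)^-1 = 2/3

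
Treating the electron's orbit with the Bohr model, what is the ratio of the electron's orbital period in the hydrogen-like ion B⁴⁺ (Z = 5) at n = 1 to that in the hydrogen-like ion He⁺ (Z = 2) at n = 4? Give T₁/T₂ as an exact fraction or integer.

1/400

T ∝ Z^-2 · n^3
T₁/T₂ = (5/2)^-2 · (1/4)^3 = 1/400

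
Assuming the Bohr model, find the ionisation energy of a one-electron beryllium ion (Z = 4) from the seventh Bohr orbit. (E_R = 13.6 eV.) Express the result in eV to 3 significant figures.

4.44 eV

E_n = −E_R·Z²/n² = −13.6 × 4²/7² eV = -4.44 eV
Ionisation energy = −E_n = 4.44 eV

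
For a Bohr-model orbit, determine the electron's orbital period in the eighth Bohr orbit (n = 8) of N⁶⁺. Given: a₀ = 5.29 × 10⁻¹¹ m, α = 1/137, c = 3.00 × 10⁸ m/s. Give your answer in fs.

r = n²a₀/Z = 8²·5.29 × 10⁻¹¹/7 = 4.84 × 10⁻¹⁰ m
v = Zαc/n = 7·0.00730·3.00 × 10⁸/8 = 1.92 × 10⁶ m/s
T = 2πr/v = 1.59 × 10⁻¹⁵ s = 1.59 fs

1.59 fs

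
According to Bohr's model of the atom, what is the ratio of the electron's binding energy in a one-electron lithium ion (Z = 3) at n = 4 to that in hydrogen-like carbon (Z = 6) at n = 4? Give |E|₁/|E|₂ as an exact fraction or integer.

1/4

|E| ∝ Z^2 · n^-2
|E|₁/|E|₂ = (3/6)^2 · (4/4)^-2 = 1/4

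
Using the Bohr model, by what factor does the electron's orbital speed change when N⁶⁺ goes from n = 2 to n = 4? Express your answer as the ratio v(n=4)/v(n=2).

v ∝ Z^1 · n^-1; with Z fixed, v ∝ n^-1.
v(n=4)/v(n=2) = (4/2)^-1 = 1/2

1/2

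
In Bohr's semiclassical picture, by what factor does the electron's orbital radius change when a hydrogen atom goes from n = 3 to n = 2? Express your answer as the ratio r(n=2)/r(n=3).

4/9

r ∝ Z^-1 · n^2; with Z fixed, r ∝ n^2.
r(n=2)/r(n=3) = (2/3)^2 = 4/9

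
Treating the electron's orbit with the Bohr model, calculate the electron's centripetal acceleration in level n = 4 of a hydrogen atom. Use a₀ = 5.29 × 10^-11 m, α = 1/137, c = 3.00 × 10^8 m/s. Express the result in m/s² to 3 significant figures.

3.54 × 10^20 m/s²

r = n²a₀/Z = 8.46 × 10^-10 m, v = Zαc/n = 5.47 × 10^5 m/s
a = v²/r = (5.47 × 10^5)² / 8.46 × 10^-10 = 3.54 × 10^20 m/s²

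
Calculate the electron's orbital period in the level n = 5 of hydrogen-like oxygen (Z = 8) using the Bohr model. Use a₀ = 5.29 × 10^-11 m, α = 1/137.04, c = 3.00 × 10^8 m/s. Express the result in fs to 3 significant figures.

r = n²a₀/Z = 5²·5.29 × 10^-11/8 = 1.65 × 10^-10 m
v = Zαc/n = 8·0.00730·3.00 × 10^8/5 = 3.50 × 10^6 m/s
T = 2πr/v = 2.97 × 10^-16 s = 0.297 fs

0.297 fs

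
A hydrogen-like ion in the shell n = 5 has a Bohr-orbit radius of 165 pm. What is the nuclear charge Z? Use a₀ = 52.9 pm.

r_n = n²a₀/Z ⇒ Z = n²a₀/r = 5² × 52.9 / 165 ≈ 8.02
Z = 8

8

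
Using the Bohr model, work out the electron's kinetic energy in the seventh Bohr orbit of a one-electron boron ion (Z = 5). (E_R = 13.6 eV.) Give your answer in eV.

6.94 eV

For a Coulomb orbit the virial theorem gives K = −E_n.
E_n = −E_R·Z²/n², so K = E_R·Z²/n² = 13.6 × 5²/7² = 6.94 eV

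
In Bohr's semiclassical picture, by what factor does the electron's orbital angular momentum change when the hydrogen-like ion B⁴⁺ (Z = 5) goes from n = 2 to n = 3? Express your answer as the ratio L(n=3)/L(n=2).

3/2

L = nℏ depends only on n, so L ∝ n.
L(n=3)/L(n=2) = (3/2)^1 = 3/2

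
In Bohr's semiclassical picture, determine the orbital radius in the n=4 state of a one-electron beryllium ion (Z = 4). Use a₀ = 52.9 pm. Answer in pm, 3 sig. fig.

r_n = n²a₀/Z = 4² × 52.9 / 4
    = 16 × 52.9 / 4 = 212 pm

212 pm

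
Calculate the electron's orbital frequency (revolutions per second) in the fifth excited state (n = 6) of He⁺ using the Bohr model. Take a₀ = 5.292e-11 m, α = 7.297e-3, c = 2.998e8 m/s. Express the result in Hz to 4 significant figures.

1.218e14 Hz

r = n²a₀/Z = 9.526e-10 m, v = Zαc/n = 7.292e5 m/s
f = v/(2πr) = 1.218e14 Hz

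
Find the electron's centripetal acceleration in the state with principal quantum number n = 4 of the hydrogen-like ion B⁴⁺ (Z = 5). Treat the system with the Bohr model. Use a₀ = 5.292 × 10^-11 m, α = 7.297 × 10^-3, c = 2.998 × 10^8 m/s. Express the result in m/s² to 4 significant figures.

r = n²a₀/Z = 1.693 × 10^-10 m, v = Zαc/n = 2.735 × 10^6 m/s
a = v²/r = (2.735 × 10^6)² / 1.693 × 10^-10 = 4.416 × 10^22 m/s²

4.416 × 10^22 m/s²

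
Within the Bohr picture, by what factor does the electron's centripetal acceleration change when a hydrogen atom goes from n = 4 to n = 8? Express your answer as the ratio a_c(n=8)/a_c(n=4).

1/16

a_c ∝ Z^3 · n^-4; with Z fixed, a_c ∝ n^-4.
a_c(n=8)/a_c(n=4) = (8/4)^-4 = 1/16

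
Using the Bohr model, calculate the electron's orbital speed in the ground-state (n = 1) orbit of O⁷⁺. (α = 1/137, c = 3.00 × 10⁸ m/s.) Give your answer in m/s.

1.75 × 10⁷ m/s

v_n = Zαc/n = 8 × 0.00730 × 3.00 × 10⁸ / 1
    = 1.75 × 10⁷ m/s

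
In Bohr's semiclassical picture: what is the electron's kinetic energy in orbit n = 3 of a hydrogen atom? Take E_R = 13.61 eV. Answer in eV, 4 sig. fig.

For a Coulomb orbit the virial theorem gives K = −E_n.
E_n = −E_R·Z²/n², so K = E_R·Z²/n² = 13.61 × 1²/3² = 1.512 eV

1.512 eV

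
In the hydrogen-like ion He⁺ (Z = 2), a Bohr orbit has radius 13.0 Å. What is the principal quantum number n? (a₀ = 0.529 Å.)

r_n = n²a₀/Z ⇒ n² = rZ/a₀ = 13.0 × 2 / 0.529 ≈ 49.15
n = 7

7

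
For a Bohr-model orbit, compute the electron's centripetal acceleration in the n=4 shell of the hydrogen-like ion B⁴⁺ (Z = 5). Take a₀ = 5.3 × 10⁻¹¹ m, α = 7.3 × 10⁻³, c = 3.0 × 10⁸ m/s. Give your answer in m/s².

4.4 × 10²² m/s²

r = n²a₀/Z = 1.7 × 10⁻¹⁰ m, v = Zαc/n = 2.7 × 10⁶ m/s
a = v²/r = (2.7 × 10⁶)² / 1.7 × 10⁻¹⁰ = 4.4 × 10²² m/s²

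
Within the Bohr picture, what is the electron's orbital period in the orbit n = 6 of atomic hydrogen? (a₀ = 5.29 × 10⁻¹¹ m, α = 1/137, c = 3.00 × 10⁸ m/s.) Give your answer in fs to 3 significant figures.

32.8 fs

r = n²a₀/Z = 6²·5.29 × 10⁻¹¹/1 = 1.90 × 10⁻⁹ m
v = Zαc/n = 1·0.00730·3.00 × 10⁸/6 = 3.65 × 10⁵ m/s
T = 2πr/v = 3.28 × 10⁻¹⁴ s = 32.8 fs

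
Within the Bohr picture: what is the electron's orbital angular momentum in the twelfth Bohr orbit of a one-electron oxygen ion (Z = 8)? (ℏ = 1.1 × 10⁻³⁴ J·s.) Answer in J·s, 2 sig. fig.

L_n = nℏ = 12 × 1.1 × 10⁻³⁴ = 1.3 × 10⁻³³ J·s

1.3 × 10⁻³³ J·s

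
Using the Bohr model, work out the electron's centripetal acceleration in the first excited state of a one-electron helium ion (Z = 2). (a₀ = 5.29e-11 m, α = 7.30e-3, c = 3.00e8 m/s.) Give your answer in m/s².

r = n²a₀/Z = 1.06e-10 m, v = Zαc/n = 2.19e6 m/s
a = v²/r = (2.19e6)² / 1.06e-10 = 4.53e22 m/s²

4.53e22 m/s²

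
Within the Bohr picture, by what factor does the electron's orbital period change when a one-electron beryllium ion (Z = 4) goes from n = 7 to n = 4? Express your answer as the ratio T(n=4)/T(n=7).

64/343

T ∝ Z^-2 · n^3; with Z fixed, T ∝ n^3.
T(n=4)/T(n=7) = (4/7)^3 = 64/343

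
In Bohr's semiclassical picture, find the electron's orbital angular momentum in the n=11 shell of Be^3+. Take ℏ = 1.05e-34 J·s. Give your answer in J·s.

1.16e-33 J·s

L_n = nℏ = 11 × 1.05e-34 = 1.16e-33 J·s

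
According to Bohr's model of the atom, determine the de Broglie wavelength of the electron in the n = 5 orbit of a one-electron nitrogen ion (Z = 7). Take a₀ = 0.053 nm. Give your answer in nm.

0.24 nm

The Bohr quantisation condition is nλ = 2πr_n.
r_n = n²a₀/Z = 0.19 nm
λ = 2πr_n/n = 2π·0.19/5 = 0.24 nm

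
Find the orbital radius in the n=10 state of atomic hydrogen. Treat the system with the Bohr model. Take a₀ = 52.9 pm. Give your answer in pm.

5290 pm

r_n = n²a₀/Z = 10² × 52.9 / 1
    = 100 × 52.9 / 1 = 5290 pm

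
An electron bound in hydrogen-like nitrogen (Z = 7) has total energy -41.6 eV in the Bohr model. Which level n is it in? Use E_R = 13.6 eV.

4

E_n = −E_R Z²/n² ⇒ n² = E_R Z²/(−E_n) = 13.6 × 7² / 41.6 ≈ 16.02
n = 4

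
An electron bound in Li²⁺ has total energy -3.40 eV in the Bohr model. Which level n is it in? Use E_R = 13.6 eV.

6

E_n = −E_R Z²/n² ⇒ n² = E_R Z²/(−E_n) = 13.6 × 3² / 3.40 ≈ 36.00
n = 6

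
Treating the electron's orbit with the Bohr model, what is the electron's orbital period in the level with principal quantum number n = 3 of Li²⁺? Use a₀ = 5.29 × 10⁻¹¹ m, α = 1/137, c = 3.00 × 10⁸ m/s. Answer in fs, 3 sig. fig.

0.455 fs

r = n²a₀/Z = 3²·5.29 × 10⁻¹¹/3 = 1.59 × 10⁻¹⁰ m
v = Zαc/n = 3·0.00730·3.00 × 10⁸/3 = 2.19 × 10⁶ m/s
T = 2πr/v = 4.55 × 10⁻¹⁶ s = 0.455 fs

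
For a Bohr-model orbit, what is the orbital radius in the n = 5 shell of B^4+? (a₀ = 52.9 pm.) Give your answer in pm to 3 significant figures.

264 pm

r_n = n²a₀/Z = 5² × 52.9 / 5
    = 25 × 52.9 / 5 = 264 pm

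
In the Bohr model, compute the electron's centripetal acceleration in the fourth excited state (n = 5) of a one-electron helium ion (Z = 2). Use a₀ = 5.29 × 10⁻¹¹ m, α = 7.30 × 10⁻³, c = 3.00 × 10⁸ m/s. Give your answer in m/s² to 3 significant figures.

r = n²a₀/Z = 6.61 × 10⁻¹⁰ m, v = Zαc/n = 8.76 × 10⁵ m/s
a = v²/r = (8.76 × 10⁵)² / 6.61 × 10⁻¹⁰ = 1.16 × 10²¹ m/s²

1.16 × 10²¹ m/s²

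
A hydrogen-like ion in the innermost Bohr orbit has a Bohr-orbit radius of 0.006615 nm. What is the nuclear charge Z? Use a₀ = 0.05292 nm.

8

r_n = n²a₀/Z ⇒ Z = n²a₀/r = 1² × 0.05292 / 0.006615 ≈ 8.00
Z = 8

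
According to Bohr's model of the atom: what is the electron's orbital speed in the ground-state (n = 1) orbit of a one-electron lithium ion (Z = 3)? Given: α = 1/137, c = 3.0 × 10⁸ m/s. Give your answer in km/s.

6600 km/s

v_n = Zαc/n = 3 × 0.0073 × 3.0 × 10⁸ / 1
    = 6600 km/s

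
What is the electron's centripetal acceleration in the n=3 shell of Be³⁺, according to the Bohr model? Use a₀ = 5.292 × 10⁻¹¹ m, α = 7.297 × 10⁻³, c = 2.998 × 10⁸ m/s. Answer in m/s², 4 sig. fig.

r = n²a₀/Z = 1.191 × 10⁻¹⁰ m, v = Zαc/n = 2.917 × 10⁶ m/s
a = v²/r = (2.917 × 10⁶)² / 1.191 × 10⁻¹⁰ = 7.145 × 10²² m/s²

7.145 × 10²² m/s²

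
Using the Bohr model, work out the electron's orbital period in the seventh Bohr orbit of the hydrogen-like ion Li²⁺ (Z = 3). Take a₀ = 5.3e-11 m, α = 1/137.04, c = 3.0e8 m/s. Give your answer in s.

5.8e-15 s

r = n²a₀/Z = 7²·5.3e-11/3 = 8.7e-10 m
v = Zαc/n = 3·0.0073·3.0e8/7 = 9.4e5 m/s
T = 2πr/v = 5.8e-15 s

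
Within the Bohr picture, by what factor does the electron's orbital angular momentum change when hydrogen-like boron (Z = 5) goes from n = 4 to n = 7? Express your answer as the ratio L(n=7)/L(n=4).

7/4

L = nℏ depends only on n, so L ∝ n.
L(n=7)/L(n=4) = (7/4)^1 = 7/4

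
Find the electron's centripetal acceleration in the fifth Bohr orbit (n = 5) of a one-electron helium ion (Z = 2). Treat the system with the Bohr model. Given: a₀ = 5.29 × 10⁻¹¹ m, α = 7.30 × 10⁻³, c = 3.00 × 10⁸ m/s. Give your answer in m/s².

1.16 × 10²¹ m/s²

r = n²a₀/Z = 6.61 × 10⁻¹⁰ m, v = Zαc/n = 8.76 × 10⁵ m/s
a = v²/r = (8.76 × 10⁵)² / 6.61 × 10⁻¹⁰ = 1.16 × 10²¹ m/s²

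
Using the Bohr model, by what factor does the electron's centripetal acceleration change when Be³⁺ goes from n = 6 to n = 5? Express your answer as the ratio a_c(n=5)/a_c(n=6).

a_c ∝ Z^3 · n^-4; with Z fixed, a_c ∝ n^-4.
a_c(n=5)/a_c(n=6) = (5/6)^-4 = 1296/625

1296/625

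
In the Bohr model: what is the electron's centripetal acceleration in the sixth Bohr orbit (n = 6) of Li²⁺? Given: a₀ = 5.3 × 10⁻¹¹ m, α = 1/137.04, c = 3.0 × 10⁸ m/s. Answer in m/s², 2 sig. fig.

r = n²a₀/Z = 6.4 × 10⁻¹⁰ m, v = Zαc/n = 1.1 × 10⁶ m/s
a = v²/r = (1.1 × 10⁶)² / 6.4 × 10⁻¹⁰ = 1.9 × 10²¹ m/s²

1.9 × 10²¹ m/s²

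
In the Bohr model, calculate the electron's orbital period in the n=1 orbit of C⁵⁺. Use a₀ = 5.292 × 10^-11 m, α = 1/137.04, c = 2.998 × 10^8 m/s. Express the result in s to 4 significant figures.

r = n²a₀/Z = 1²·5.292 × 10^-11/6 = 8.820 × 10^-12 m
v = Zαc/n = 6·0.007297·2.998 × 10^8/1 = 1.313 × 10^7 m/s
T = 2πr/v = 4.222 × 10^-18 s

4.222 × 10^-18 s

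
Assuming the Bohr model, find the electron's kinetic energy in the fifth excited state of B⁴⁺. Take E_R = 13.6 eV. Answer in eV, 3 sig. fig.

For a Coulomb orbit the virial theorem gives K = −E_n.
E_n = −E_R·Z²/n², so K = E_R·Z²/n² = 13.6 × 5²/6² = 9.44 eV

9.44 eV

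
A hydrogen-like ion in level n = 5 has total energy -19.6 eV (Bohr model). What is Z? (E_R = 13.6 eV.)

E_n = −E_R Z²/n² ⇒ Z² = −E_n n²/E_R = 19.6 × 5² / 13.6 ≈ 36.03
Z = 6

6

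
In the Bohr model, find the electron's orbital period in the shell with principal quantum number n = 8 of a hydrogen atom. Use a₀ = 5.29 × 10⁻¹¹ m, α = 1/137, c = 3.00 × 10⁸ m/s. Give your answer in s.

r = n²a₀/Z = 8²·5.29 × 10⁻¹¹/1 = 3.39 × 10⁻⁹ m
v = Zαc/n = 1·0.00730·3.00 × 10⁸/8 = 2.74 × 10⁵ m/s
T = 2πr/v = 7.77 × 10⁻¹⁴ s

7.77 × 10⁻¹⁴ s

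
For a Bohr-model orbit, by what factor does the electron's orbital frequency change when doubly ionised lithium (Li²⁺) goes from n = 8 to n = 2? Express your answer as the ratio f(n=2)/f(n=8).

64

f ∝ Z^2 · n^-3; with Z fixed, f ∝ n^-3.
f(n=2)/f(n=8) = (2/8)^-3 = 64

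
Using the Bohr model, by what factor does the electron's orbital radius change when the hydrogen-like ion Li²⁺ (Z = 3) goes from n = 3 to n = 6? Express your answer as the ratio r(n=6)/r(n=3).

4

r ∝ Z^-1 · n^2; with Z fixed, r ∝ n^2.
r(n=6)/r(n=3) = (6/3)^2 = 4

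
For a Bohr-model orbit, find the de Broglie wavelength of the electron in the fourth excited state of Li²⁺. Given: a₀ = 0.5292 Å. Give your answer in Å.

5.542 Å

The Bohr quantisation condition is nλ = 2πr_n.
r_n = n²a₀/Z = 4.410 Å
λ = 2πr_n/n = 2π·4.410/5 = 5.542 Å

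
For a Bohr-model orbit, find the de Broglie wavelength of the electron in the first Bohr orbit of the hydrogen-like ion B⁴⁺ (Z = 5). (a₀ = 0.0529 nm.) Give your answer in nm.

The Bohr quantisation condition is nλ = 2πr_n.
r_n = n²a₀/Z = 0.0106 nm
λ = 2πr_n/n = 2π·0.0106/1 = 0.0665 nm

0.0665 nm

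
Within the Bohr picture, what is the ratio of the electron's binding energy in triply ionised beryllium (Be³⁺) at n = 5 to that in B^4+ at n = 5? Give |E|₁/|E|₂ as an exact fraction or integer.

|E| ∝ Z^2 · n^-2
|E|₁/|E|₂ = (4/5)^2 · (5/5)^-2 = 16/25

16/25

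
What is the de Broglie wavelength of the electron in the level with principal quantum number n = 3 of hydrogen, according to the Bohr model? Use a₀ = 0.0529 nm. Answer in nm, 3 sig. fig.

The Bohr quantisation condition is nλ = 2πr_n.
r_n = n²a₀/Z = 0.476 nm
λ = 2πr_n/n = 2π·0.476/3 = 0.997 nm

0.997 nm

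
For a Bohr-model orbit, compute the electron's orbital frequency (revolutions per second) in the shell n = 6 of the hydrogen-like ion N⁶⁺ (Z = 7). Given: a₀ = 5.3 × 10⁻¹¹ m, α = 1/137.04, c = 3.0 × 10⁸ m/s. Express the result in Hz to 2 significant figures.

1.5 × 10¹⁵ Hz

r = n²a₀/Z = 2.7 × 10⁻¹⁰ m, v = Zαc/n = 2.6 × 10⁶ m/s
f = v/(2πr) = 1.5 × 10¹⁵ Hz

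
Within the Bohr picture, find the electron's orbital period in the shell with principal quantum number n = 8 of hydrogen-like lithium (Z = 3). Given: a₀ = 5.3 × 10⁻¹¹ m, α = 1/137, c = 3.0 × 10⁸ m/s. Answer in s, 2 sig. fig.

8.7 × 10⁻¹⁵ s

r = n²a₀/Z = 8²·5.3 × 10⁻¹¹/3 = 1.1 × 10⁻⁹ m
v = Zαc/n = 3·0.0073·3.0 × 10⁸/8 = 8.2 × 10⁵ m/s
T = 2πr/v = 8.7 × 10⁻¹⁵ s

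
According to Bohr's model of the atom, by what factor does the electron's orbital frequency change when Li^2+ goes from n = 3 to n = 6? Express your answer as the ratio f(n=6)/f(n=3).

1/8

f ∝ Z^2 · n^-3; with Z fixed, f ∝ n^-3.
f(n=6)/f(n=3) = (6/3)^-3 = 1/8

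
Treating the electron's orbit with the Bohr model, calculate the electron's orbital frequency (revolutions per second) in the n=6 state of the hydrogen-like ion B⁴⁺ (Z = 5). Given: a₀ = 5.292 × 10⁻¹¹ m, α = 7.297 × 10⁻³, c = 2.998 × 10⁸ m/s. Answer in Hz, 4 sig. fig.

7.615 × 10¹⁴ Hz

r = n²a₀/Z = 3.810 × 10⁻¹⁰ m, v = Zαc/n = 1.823 × 10⁶ m/s
f = v/(2πr) = 7.615 × 10¹⁴ Hz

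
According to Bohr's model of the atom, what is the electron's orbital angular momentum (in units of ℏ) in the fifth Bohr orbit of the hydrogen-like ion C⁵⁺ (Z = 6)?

L_n = nℏ, so L/ℏ = n = 5.

5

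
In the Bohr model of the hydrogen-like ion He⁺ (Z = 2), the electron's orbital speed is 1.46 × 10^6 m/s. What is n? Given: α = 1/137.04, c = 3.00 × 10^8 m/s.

3

v_n = Zαc/n ⇒ n = Zαc/v = 2 × 0.00730 × 3.00 × 10^8 / 1.46 × 10^6 ≈ 3.00
n = 3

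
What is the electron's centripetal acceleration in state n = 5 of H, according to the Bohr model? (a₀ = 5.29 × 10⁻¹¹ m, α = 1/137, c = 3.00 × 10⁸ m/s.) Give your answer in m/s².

r = n²a₀/Z = 1.32 × 10⁻⁹ m, v = Zαc/n = 4.38 × 10⁵ m/s
a = v²/r = (4.38 × 10⁵)² / 1.32 × 10⁻⁹ = 1.45 × 10²⁰ m/s²

1.45 × 10²⁰ m/s²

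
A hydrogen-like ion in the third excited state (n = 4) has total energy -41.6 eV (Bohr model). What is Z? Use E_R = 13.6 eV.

E_n = −E_R Z²/n² ⇒ Z² = −E_n n²/E_R = 41.6 × 4² / 13.6 ≈ 48.94
Z = 7

7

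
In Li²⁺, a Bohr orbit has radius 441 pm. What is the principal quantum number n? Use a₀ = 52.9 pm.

r_n = n²a₀/Z ⇒ n² = rZ/a₀ = 441 × 3 / 52.9 ≈ 25.01
n = 5

5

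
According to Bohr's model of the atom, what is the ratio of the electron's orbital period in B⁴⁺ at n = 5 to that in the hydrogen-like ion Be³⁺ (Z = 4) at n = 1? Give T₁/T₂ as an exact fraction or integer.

80

T ∝ Z^-2 · n^3
T₁/T₂ = (5/4)^-2 · (5/1)^3 = 80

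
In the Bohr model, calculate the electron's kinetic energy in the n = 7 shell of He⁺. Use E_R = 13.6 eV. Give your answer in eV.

For a Coulomb orbit the virial theorem gives K = −E_n.
E_n = −E_R·Z²/n², so K = E_R·Z²/n² = 13.6 × 2²/7² = 1.11 eV

1.11 eV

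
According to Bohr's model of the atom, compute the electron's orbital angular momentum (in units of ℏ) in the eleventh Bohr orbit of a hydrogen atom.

L_n = nℏ, so L/ℏ = n = 11.

11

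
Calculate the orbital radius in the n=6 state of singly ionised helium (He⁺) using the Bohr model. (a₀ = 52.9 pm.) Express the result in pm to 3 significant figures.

r_n = n²a₀/Z = 6² × 52.9 / 2
    = 36 × 52.9 / 2 = 952 pm

952 pm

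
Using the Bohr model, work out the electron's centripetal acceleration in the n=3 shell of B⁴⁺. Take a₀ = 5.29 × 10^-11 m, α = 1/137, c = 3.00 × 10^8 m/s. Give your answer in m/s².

1.40 × 10^23 m/s²

r = n²a₀/Z = 9.52 × 10^-11 m, v = Zαc/n = 3.65 × 10^6 m/s
a = v²/r = (3.65 × 10^6)² / 9.52 × 10^-11 = 1.40 × 10^23 m/s²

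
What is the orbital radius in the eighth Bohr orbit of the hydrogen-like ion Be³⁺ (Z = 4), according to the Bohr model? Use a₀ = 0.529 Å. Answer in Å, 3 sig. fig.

8.46 Å

r_n = n²a₀/Z = 8² × 0.529 / 4
    = 64 × 0.529 / 4 = 8.46 Å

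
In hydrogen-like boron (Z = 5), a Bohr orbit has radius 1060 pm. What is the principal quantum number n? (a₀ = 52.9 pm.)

r_n = n²a₀/Z ⇒ n² = rZ/a₀ = 1060 × 5 / 52.9 ≈ 100.19
n = 10

10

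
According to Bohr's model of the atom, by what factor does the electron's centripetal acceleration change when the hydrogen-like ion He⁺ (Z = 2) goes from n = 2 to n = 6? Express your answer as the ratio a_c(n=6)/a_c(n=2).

1/81

a_c ∝ Z^3 · n^-4; with Z fixed, a_c ∝ n^-4.
a_c(n=6)/a_c(n=2) = (6/2)^-4 = 1/81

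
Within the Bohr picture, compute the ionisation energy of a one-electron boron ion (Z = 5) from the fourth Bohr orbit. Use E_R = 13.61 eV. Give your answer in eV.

E_n = −E_R·Z²/n² = −13.61 × 5²/4² eV = -21.27 eV
Ionisation energy = −E_n = 21.27 eV

21.27 eV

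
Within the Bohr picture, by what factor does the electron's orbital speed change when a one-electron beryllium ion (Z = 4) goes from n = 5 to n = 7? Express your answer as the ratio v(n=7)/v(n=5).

5/7

v ∝ Z^1 · n^-1; with Z fixed, v ∝ n^-1.
v(n=7)/v(n=5) = (7/5)^-1 = 5/7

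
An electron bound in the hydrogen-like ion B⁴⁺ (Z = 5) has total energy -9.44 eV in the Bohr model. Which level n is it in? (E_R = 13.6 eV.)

E_n = −E_R Z²/n² ⇒ n² = E_R Z²/(−E_n) = 13.6 × 5² / 9.44 ≈ 36.02
n = 6

6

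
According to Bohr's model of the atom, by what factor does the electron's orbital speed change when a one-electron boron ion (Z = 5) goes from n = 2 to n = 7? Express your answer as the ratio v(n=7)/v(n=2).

v ∝ Z^1 · n^-1; with Z fixed, v ∝ n^-1.
v(n=7)/v(n=2) = (7/2)^-1 = 2/7

2/7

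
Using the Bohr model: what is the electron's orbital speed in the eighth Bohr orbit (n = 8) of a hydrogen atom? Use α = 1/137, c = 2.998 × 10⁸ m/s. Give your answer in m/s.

2.735 × 10⁵ m/s

v_n = Zαc/n = 1 × 0.007299 × 2.998 × 10⁸ / 8
    = 2.735 × 10⁵ m/s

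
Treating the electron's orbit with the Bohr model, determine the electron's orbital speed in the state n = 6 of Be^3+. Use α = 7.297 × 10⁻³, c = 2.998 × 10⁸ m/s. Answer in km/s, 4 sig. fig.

v_n = Zαc/n = 4 × 0.007297 × 2.998 × 10⁸ / 6
    = 1458 km/s

1458 km/s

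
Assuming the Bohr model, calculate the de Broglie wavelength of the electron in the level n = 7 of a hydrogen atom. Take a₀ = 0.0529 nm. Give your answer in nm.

2.33 nm

The Bohr quantisation condition is nλ = 2πr_n.
r_n = n²a₀/Z = 2.59 nm
λ = 2πr_n/n = 2π·2.59/7 = 2.33 nm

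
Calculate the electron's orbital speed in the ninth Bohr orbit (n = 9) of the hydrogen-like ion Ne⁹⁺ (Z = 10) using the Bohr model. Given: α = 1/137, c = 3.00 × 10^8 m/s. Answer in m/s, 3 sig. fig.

2.43 × 10^6 m/s

v_n = Zαc/n = 10 × 0.00730 × 3.00 × 10^8 / 9
    = 2.43 × 10^6 m/s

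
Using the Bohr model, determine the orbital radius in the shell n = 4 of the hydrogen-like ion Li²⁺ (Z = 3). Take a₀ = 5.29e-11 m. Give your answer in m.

r_n = n²a₀/Z = 4² × 5.29e-11 / 3
    = 16 × 5.29e-11 / 3 = 2.82e-10 m

2.82e-10 m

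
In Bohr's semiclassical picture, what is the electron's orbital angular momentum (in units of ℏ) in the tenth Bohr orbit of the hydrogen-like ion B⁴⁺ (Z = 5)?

L_n = nℏ, so L/ℏ = n = 10.

10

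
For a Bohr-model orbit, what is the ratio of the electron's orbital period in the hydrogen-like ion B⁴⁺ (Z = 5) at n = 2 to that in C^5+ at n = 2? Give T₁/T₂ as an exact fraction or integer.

T ∝ Z^-2 · n^3
T₁/T₂ = (5/6)^-2 · (2/2)^3 = 36/25

36/25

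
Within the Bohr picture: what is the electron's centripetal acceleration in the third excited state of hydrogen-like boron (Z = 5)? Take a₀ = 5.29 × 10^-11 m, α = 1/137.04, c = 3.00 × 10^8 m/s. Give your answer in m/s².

4.42 × 10^22 m/s²

r = n²a₀/Z = 1.69 × 10^-10 m, v = Zαc/n = 2.74 × 10^6 m/s
a = v²/r = (2.74 × 10^6)² / 1.69 × 10^-10 = 4.42 × 10^22 m/s²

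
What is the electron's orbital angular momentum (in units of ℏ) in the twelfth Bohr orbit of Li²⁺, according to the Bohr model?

L_n = nℏ, so L/ℏ = n = 12.

12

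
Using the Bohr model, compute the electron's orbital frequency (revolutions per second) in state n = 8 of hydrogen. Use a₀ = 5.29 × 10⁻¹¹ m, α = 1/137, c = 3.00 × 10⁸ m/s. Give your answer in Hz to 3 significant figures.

1.29 × 10¹³ Hz

r = n²a₀/Z = 3.39 × 10⁻⁹ m, v = Zαc/n = 2.74 × 10⁵ m/s
f = v/(2πr) = 1.29 × 10¹³ Hz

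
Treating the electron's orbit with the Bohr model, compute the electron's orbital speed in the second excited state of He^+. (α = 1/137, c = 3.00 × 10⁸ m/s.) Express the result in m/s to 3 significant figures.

v_n = Zαc/n = 2 × 0.00730 × 3.00 × 10⁸ / 3
    = 1.46 × 10⁶ m/s

1.46 × 10⁶ m/s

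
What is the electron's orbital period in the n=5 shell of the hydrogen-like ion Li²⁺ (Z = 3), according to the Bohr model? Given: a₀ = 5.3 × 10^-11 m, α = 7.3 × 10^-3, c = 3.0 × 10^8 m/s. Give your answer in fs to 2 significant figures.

2.1 fs

r = n²a₀/Z = 5²·5.3 × 10^-11/3 = 4.4 × 10^-10 m
v = Zαc/n = 3·0.0073·3.0 × 10^8/5 = 1.3 × 10^6 m/s
T = 2πr/v = 2.1 × 10^-15 s = 2.1 fs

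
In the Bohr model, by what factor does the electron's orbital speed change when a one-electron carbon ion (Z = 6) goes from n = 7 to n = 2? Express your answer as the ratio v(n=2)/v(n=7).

v ∝ Z^1 · n^-1; with Z fixed, v ∝ n^-1.
v(n=2)/v(n=7) = (2/7)^-1 = 7/2

7/2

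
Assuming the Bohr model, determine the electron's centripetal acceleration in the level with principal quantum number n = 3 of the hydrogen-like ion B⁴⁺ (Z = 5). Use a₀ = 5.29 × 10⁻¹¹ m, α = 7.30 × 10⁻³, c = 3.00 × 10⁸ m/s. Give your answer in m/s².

r = n²a₀/Z = 9.52 × 10⁻¹¹ m, v = Zαc/n = 3.65 × 10⁶ m/s
a = v²/r = (3.65 × 10⁶)² / 9.52 × 10⁻¹¹ = 1.40 × 10²³ m/s²

1.40 × 10²³ m/s²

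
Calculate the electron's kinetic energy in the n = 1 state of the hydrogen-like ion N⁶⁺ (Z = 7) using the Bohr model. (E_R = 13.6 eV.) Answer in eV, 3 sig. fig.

For a Coulomb orbit the virial theorem gives K = −E_n.
E_n = −E_R·Z²/n², so K = E_R·Z²/n² = 13.6 × 7²/1² = 666 eV

666 eV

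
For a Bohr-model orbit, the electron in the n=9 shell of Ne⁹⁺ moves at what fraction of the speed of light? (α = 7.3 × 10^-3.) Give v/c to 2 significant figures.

v_n = Zαc/n, so v/c = Zα/n = 10 × 0.0073 / 9 = 0.0081

0.0081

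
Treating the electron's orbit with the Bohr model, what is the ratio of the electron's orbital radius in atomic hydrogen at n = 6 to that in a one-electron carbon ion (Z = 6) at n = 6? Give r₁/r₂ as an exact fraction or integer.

6

r ∝ Z^-1 · n^2
r₁/r₂ = (1/6)^-1 · (6/6)^2 = 6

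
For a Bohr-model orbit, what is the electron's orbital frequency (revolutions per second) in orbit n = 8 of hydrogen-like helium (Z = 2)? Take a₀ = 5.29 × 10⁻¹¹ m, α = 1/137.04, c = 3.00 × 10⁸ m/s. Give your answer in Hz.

r = n²a₀/Z = 1.69 × 10⁻⁹ m, v = Zαc/n = 5.47 × 10⁵ m/s
f = v/(2πr) = 5.15 × 10¹³ Hz

5.15 × 10¹³ Hz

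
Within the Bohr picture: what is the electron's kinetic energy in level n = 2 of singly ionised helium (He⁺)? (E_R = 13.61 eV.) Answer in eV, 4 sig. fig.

13.61 eV

For a Coulomb orbit the virial theorem gives K = −E_n.
E_n = −E_R·Z²/n², so K = E_R·Z²/n² = 13.61 × 2²/2² = 13.61 eV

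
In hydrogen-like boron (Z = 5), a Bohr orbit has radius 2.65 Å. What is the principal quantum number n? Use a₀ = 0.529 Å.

5

r_n = n²a₀/Z ⇒ n² = rZ/a₀ = 2.65 × 5 / 0.529 ≈ 25.05
n = 5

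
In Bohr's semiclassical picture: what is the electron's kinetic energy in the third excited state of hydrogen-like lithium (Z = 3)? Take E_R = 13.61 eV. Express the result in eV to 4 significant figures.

For a Coulomb orbit the virial theorem gives K = −E_n.
E_n = −E_R·Z²/n², so K = E_R·Z²/n² = 13.61 × 3²/4² = 7.656 eV

7.656 eV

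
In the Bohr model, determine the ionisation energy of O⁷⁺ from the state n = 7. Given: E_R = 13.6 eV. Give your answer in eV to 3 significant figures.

17.8 eV

E_n = −E_R·Z²/n² = −13.6 × 8²/7² eV = -17.8 eV
Ionisation energy = −E_n = 17.8 eV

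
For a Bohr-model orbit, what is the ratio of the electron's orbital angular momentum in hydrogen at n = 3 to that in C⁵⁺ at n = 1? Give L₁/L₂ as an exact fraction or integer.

3

L = nℏ is independent of Z.
L₁/L₂ = n₁/n₂ = 3/1 = 3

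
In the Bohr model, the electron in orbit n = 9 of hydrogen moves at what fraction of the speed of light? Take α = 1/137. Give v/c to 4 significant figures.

v_n = Zαc/n, so v/c = Zα/n = 1 × 0.007299 / 9 = 0.0008110

0.0008110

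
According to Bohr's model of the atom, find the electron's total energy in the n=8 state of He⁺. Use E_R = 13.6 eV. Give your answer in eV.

-0.850 eV

E_n = −E_R·Z²/n² = −13.6 × 2²/8² = -0.850 eV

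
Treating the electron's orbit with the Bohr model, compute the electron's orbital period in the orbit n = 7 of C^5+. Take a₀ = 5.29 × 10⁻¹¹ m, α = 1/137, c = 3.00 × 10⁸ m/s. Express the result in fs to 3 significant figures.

1.45 fs

r = n²a₀/Z = 7²·5.29 × 10⁻¹¹/6 = 4.32 × 10⁻¹⁰ m
v = Zαc/n = 6·0.00730·3.00 × 10⁸/7 = 1.88 × 10⁶ m/s
T = 2πr/v = 1.45 × 10⁻¹⁵ s = 1.45 fs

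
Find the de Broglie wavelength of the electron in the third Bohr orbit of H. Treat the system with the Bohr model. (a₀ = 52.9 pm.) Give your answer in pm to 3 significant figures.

The Bohr quantisation condition is nλ = 2πr_n.
r_n = n²a₀/Z = 476 pm
λ = 2πr_n/n = 2π·476/3 = 997 pm

997 pm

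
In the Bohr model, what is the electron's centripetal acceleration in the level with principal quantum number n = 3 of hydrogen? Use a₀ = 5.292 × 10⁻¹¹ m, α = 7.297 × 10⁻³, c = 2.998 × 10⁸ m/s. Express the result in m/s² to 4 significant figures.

r = n²a₀/Z = 4.763 × 10⁻¹⁰ m, v = Zαc/n = 7.292 × 10⁵ m/s
a = v²/r = (7.292 × 10⁵)² / 4.763 × 10⁻¹⁰ = 1.116 × 10²¹ m/s²

1.116 × 10²¹ m/s²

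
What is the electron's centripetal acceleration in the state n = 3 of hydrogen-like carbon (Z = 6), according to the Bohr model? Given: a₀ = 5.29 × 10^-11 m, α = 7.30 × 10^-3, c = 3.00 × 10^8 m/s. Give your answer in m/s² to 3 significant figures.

2.42 × 10^23 m/s²

r = n²a₀/Z = 7.94 × 10^-11 m, v = Zαc/n = 4.38 × 10^6 m/s
a = v²/r = (4.38 × 10^6)² / 7.94 × 10^-11 = 2.42 × 10^23 m/s²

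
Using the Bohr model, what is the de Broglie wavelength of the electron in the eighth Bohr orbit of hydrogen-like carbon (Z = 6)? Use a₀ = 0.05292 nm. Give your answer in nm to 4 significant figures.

The Bohr quantisation condition is nλ = 2πr_n.
r_n = n²a₀/Z = 0.5645 nm
λ = 2πr_n/n = 2π·0.5645/8 = 0.4433 nm

0.4433 nm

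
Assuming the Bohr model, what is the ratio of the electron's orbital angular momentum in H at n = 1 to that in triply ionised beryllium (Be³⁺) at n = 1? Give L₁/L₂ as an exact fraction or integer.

L = nℏ is independent of Z.
L₁/L₂ = n₁/n₂ = 1/1 = 1

1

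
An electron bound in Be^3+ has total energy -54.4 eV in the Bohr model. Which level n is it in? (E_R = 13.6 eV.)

2

E_n = −E_R Z²/n² ⇒ n² = E_R Z²/(−E_n) = 13.6 × 4² / 54.4 ≈ 4.00
n = 2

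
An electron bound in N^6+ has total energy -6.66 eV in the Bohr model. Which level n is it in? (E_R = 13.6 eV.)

10

E_n = −E_R Z²/n² ⇒ n² = E_R Z²/(−E_n) = 13.6 × 7² / 6.66 ≈ 100.06
n = 10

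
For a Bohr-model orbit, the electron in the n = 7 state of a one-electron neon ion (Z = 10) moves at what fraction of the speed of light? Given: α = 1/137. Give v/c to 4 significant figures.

0.01043

v_n = Zαc/n, so v/c = Zα/n = 10 × 0.007299 / 7 = 0.01043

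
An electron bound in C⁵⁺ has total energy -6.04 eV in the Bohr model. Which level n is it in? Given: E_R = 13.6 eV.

9

E_n = −E_R Z²/n² ⇒ n² = E_R Z²/(−E_n) = 13.6 × 6² / 6.04 ≈ 81.06
n = 9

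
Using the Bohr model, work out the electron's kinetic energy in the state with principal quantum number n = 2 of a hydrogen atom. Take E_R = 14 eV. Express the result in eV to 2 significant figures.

3.5 eV

For a Coulomb orbit the virial theorem gives K = −E_n.
E_n = −E_R·Z²/n², so K = E_R·Z²/n² = 14 × 1²/2² = 3.5 eV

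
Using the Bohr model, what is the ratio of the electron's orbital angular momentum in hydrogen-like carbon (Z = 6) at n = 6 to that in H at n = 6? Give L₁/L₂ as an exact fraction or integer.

1

L = nℏ is independent of Z.
L₁/L₂ = n₁/n₂ = 6/6 = 1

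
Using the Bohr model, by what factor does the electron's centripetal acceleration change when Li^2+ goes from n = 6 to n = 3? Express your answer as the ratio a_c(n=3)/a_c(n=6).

16

a_c ∝ Z^3 · n^-4; with Z fixed, a_c ∝ n^-4.
a_c(n=3)/a_c(n=6) = (3/6)^-4 = 16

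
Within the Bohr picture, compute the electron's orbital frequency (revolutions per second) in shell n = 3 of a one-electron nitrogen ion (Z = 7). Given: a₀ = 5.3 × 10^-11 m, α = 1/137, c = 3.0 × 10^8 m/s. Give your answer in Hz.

r = n²a₀/Z = 6.8 × 10^-11 m, v = Zαc/n = 5.1 × 10^6 m/s
f = v/(2πr) = 1.2 × 10^16 Hz

1.2 × 10^16 Hz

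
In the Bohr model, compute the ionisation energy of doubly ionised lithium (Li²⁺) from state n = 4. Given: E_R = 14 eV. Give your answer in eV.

7.9 eV

E_n = −E_R·Z²/n² = −14 × 3²/4² eV = -7.9 eV
Ionisation energy = −E_n = 7.9 eV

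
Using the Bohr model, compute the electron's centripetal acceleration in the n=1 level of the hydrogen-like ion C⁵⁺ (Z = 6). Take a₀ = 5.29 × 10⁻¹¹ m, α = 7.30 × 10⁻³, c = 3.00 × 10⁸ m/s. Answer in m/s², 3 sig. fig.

1.96 × 10²⁵ m/s²

r = n²a₀/Z = 8.82 × 10⁻¹² m, v = Zαc/n = 1.31 × 10⁷ m/s
a = v²/r = (1.31 × 10⁷)² / 8.82 × 10⁻¹² = 1.96 × 10²⁵ m/s²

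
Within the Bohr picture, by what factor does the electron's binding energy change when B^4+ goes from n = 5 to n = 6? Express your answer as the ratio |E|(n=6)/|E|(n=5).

|E| ∝ Z^2 · n^-2; with Z fixed, |E| ∝ n^-2.
|E|(n=6)/|E|(n=5) = (6/5)^-2 = 25/36

25/36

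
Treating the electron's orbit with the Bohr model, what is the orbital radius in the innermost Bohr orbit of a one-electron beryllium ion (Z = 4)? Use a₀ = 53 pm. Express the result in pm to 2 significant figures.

r_n = n²a₀/Z = 1² × 53 / 4
    = 1 × 53 / 4 = 13 pm

13 pm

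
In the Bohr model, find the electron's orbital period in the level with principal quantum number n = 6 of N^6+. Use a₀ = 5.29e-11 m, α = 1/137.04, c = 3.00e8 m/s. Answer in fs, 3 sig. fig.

r = n²a₀/Z = 6²·5.29e-11/7 = 2.72e-10 m
v = Zαc/n = 7·0.00730·3.00e8/6 = 2.55e6 m/s
T = 2πr/v = 6.69e-16 s = 0.669 fs

0.669 fs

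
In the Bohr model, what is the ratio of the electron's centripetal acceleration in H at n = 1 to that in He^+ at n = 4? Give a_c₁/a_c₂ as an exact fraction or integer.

a_c ∝ Z^3 · n^-4
a_c₁/a_c₂ = (1/2)^3 · (1/4)^-4 = 32

32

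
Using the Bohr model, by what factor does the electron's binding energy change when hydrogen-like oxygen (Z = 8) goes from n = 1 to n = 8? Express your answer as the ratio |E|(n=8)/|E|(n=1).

|E| ∝ Z^2 · n^-2; with Z fixed, |E| ∝ n^-2.
|E|(n=8)/|E|(n=1) = (8/1)^-2 = 1/64

1/64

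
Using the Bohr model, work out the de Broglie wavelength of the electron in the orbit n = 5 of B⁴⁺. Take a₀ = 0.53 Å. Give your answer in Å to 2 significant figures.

The Bohr quantisation condition is nλ = 2πr_n.
r_n = n²a₀/Z = 2.6 Å
λ = 2πr_n/n = 2π·2.6/5 = 3.3 Å

3.3 Å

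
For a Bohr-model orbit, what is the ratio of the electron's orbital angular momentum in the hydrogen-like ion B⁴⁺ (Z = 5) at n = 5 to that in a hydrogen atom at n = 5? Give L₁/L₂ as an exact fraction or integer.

1

L = nℏ is independent of Z.
L₁/L₂ = n₁/n₂ = 5/5 = 1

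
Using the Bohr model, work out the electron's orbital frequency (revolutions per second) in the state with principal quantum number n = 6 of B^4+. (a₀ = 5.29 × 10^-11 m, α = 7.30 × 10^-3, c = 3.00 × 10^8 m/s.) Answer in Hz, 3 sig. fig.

7.63 × 10^14 Hz

r = n²a₀/Z = 3.81 × 10^-10 m, v = Zαc/n = 1.82 × 10^6 m/s
f = v/(2πr) = 7.63 × 10^14 Hz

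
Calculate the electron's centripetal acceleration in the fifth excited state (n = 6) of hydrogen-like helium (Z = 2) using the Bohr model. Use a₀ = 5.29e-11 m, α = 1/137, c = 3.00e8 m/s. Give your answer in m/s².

r = n²a₀/Z = 9.52e-10 m, v = Zαc/n = 7.30e5 m/s
a = v²/r = (7.30e5)² / 9.52e-10 = 5.60e20 m/s²

5.60e20 m/s²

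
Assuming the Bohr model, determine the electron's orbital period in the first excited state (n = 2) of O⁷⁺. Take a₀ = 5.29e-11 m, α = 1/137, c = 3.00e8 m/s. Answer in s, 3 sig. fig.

1.90e-17 s

r = n²a₀/Z = 2²·5.29e-11/8 = 2.65e-11 m
v = Zαc/n = 8·0.00730·3.00e8/2 = 8.76e6 m/s
T = 2πr/v = 1.90e-17 s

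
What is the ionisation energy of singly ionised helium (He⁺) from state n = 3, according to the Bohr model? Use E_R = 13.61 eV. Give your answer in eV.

E_n = −E_R·Z²/n² = −13.61 × 2²/3² eV = -6.049 eV
Ionisation energy = −E_n = 6.049 eV

6.049 eV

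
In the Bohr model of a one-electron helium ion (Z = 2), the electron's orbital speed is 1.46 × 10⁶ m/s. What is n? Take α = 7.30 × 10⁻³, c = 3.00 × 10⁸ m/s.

v_n = Zαc/n ⇒ n = Zαc/v = 2 × 0.00730 × 3.00 × 10⁸ / 1.46 × 10⁶ ≈ 3.00
n = 3

3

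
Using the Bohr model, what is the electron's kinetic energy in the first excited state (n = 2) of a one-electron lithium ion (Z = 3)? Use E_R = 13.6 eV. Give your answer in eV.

30.6 eV

For a Coulomb orbit the virial theorem gives K = −E_n.
E_n = −E_R·Z²/n², so K = E_R·Z²/n² = 13.6 × 3²/2² = 30.6 eV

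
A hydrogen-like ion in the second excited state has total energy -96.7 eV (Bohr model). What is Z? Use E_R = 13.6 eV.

E_n = −E_R Z²/n² ⇒ Z² = −E_n n²/E_R = 96.7 × 3² / 13.6 ≈ 63.99
Z = 8

8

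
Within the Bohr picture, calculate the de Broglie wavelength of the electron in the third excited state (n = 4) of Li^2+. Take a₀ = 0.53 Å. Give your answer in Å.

The Bohr quantisation condition is nλ = 2πr_n.
r_n = n²a₀/Z = 2.8 Å
λ = 2πr_n/n = 2π·2.8/4 = 4.4 Å

4.4 Å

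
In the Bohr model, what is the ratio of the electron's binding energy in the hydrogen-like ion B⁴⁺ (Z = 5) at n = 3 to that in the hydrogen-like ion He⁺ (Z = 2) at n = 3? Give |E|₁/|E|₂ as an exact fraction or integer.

|E| ∝ Z^2 · n^-2
|E|₁/|E|₂ = (5/2)^2 · (3/3)^-2 = 25/4

25/4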